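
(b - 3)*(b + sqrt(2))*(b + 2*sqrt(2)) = b^3 - 3*b^2 + 3*sqrt(2)*b^2 - 9*sqrt(2)*b + 4*b - 12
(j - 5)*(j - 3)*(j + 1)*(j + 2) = j^4 - 5*j^3 - 7*j^2 + 29*j + 30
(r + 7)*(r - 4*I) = r^2 + 7*r - 4*I*r - 28*I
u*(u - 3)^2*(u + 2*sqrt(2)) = u^4 - 6*u^3 + 2*sqrt(2)*u^3 - 12*sqrt(2)*u^2 + 9*u^2 + 18*sqrt(2)*u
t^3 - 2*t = t*(t - sqrt(2))*(t + sqrt(2))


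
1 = 1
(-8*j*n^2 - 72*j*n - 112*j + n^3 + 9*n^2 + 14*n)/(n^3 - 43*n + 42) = (-8*j*n - 16*j + n^2 + 2*n)/(n^2 - 7*n + 6)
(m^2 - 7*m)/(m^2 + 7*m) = (m - 7)/(m + 7)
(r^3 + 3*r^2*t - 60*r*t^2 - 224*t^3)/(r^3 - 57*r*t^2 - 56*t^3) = (r + 4*t)/(r + t)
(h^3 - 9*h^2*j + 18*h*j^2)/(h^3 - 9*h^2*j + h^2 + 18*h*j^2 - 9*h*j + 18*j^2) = h/(h + 1)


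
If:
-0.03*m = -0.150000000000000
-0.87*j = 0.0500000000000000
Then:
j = -0.06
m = 5.00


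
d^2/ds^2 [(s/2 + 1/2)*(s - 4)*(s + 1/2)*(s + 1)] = 6*s^2 - 9*s/2 - 8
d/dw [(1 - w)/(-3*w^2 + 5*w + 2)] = (3*w^2 - 5*w - (w - 1)*(6*w - 5) - 2)/(-3*w^2 + 5*w + 2)^2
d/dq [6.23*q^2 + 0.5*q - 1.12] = 12.46*q + 0.5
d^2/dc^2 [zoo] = 0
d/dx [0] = 0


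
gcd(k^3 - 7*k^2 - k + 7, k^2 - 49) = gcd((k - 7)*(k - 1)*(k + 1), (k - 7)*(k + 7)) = k - 7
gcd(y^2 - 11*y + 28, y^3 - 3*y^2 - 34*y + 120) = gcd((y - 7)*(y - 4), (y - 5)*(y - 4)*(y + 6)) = y - 4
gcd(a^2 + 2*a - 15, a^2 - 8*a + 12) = 1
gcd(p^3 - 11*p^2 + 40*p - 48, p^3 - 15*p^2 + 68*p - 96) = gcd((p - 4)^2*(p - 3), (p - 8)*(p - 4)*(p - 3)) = p^2 - 7*p + 12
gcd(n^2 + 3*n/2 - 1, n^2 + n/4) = 1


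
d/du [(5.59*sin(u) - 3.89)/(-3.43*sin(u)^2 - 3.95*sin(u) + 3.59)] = (19.1737*sin(u)^2 - 26.6854*sin(u) + 4.7026)*cos(u)/(11.7649*sin(u)^4 + 27.097*sin(u)^3 - 9.0249*sin(u)^2 - 28.361*sin(u) + 12.8881)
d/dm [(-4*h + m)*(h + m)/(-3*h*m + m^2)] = h^2*(-12*h + 8*m)/(m^2*(9*h^2 - 6*h*m + m^2))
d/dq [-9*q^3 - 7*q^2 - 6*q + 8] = -27*q^2 - 14*q - 6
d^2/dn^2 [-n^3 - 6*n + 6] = -6*n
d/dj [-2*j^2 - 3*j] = -4*j - 3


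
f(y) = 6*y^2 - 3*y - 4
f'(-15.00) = -183.00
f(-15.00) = 1391.00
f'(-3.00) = -39.00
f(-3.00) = 59.00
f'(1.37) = 13.44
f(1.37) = 3.15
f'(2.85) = 31.20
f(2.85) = 36.18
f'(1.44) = 14.28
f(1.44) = 4.12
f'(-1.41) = -19.92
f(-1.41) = 12.16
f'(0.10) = -1.80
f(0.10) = -4.24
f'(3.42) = 38.04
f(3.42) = 55.92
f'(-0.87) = -13.44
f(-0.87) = 3.15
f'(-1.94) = -26.28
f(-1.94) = 24.40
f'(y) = 12*y - 3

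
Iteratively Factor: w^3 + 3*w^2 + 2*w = (w + 2)*(w^2 + w) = w*(w + 2)*(w + 1)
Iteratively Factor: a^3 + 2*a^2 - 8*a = (a + 4)*(a^2 - 2*a) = a*(a + 4)*(a - 2)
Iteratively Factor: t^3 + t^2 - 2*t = (t)*(t^2 + t - 2) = t*(t + 2)*(t - 1)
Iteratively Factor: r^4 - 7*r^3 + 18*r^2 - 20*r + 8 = (r - 2)*(r^3 - 5*r^2 + 8*r - 4) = (r - 2)^2*(r^2 - 3*r + 2) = (r - 2)^2*(r - 1)*(r - 2)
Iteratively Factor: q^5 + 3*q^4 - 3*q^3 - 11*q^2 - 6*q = (q + 1)*(q^4 + 2*q^3 - 5*q^2 - 6*q) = (q + 1)^2*(q^3 + q^2 - 6*q) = (q - 2)*(q + 1)^2*(q^2 + 3*q) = (q - 2)*(q + 1)^2*(q + 3)*(q)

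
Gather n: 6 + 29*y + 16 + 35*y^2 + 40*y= 35*y^2 + 69*y + 22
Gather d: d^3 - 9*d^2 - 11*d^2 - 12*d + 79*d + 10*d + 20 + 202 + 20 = d^3 - 20*d^2 + 77*d + 242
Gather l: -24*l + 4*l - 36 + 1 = -20*l - 35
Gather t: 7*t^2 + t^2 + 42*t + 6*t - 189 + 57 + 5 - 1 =8*t^2 + 48*t - 128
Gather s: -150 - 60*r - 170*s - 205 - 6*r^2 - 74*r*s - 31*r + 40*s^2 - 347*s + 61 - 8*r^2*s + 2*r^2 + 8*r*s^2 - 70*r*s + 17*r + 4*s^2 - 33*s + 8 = -4*r^2 - 74*r + s^2*(8*r + 44) + s*(-8*r^2 - 144*r - 550) - 286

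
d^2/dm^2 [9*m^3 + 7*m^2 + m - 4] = 54*m + 14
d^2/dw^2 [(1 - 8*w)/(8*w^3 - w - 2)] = 2*((8*w - 1)*(24*w^2 - 1)^2 + 8*(24*w^2 + 3*w*(8*w - 1) - 1)*(-8*w^3 + w + 2))/(-8*w^3 + w + 2)^3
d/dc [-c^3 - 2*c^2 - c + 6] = -3*c^2 - 4*c - 1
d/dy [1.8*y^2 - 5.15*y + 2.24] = 3.6*y - 5.15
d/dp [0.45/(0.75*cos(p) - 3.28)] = 0.3375*sin(p)/(0.75*cos(p) - 3.28)^2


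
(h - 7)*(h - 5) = h^2 - 12*h + 35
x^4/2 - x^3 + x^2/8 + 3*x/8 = x*(x/2 + 1/4)*(x - 3/2)*(x - 1)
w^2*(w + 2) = w^3 + 2*w^2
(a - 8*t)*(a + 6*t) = a^2 - 2*a*t - 48*t^2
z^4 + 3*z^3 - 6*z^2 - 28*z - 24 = (z - 3)*(z + 2)^3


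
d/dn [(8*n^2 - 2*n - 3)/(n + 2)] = (8*n^2 + 32*n - 1)/(n^2 + 4*n + 4)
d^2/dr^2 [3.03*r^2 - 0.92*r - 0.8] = 6.06000000000000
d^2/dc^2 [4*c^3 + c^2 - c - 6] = 24*c + 2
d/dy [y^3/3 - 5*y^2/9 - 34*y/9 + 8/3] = y^2 - 10*y/9 - 34/9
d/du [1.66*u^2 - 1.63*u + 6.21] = 3.32*u - 1.63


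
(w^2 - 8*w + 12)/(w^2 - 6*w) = (w - 2)/w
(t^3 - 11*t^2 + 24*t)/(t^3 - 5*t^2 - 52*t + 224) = t*(t - 3)/(t^2 + 3*t - 28)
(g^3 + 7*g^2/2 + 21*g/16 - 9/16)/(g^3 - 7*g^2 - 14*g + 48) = (g^2 + g/2 - 3/16)/(g^2 - 10*g + 16)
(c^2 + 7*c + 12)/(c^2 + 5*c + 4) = (c + 3)/(c + 1)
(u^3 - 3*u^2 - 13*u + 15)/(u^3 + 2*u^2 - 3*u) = (u - 5)/u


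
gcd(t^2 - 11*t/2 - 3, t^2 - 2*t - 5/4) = t + 1/2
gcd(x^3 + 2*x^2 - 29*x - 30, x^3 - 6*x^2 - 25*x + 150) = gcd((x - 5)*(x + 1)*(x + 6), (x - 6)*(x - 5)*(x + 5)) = x - 5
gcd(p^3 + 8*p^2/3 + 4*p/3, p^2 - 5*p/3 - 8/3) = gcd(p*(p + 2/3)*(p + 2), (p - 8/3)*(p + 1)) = 1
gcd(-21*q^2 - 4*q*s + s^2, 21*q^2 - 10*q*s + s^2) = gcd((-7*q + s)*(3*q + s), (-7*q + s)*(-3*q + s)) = 7*q - s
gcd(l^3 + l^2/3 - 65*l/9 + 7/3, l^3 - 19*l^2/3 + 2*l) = l - 1/3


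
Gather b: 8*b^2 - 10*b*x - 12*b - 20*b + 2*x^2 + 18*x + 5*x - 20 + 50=8*b^2 + b*(-10*x - 32) + 2*x^2 + 23*x + 30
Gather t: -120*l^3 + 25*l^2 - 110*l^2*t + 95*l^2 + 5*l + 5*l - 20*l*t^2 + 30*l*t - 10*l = -120*l^3 + 120*l^2 - 20*l*t^2 + t*(-110*l^2 + 30*l)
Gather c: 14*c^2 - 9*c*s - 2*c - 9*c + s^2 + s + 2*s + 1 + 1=14*c^2 + c*(-9*s - 11) + s^2 + 3*s + 2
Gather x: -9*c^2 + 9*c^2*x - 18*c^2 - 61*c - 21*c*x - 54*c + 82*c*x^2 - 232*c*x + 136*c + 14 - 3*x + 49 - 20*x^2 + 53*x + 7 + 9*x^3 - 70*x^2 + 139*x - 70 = -27*c^2 + 21*c + 9*x^3 + x^2*(82*c - 90) + x*(9*c^2 - 253*c + 189)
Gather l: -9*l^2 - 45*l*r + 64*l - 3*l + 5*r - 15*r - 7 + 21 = -9*l^2 + l*(61 - 45*r) - 10*r + 14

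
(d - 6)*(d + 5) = d^2 - d - 30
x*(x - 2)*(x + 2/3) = x^3 - 4*x^2/3 - 4*x/3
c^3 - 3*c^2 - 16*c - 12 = (c - 6)*(c + 1)*(c + 2)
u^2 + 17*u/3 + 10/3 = (u + 2/3)*(u + 5)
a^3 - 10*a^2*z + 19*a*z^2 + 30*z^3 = (a - 6*z)*(a - 5*z)*(a + z)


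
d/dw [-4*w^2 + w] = 1 - 8*w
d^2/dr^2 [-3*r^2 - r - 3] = -6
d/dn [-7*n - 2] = -7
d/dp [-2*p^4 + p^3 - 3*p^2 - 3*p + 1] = -8*p^3 + 3*p^2 - 6*p - 3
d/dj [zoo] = 0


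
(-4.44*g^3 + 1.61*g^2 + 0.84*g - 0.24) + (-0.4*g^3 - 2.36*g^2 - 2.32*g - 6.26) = -4.84*g^3 - 0.75*g^2 - 1.48*g - 6.5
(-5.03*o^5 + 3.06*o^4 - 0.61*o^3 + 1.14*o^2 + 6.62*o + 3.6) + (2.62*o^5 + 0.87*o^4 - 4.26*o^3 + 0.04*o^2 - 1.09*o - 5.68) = -2.41*o^5 + 3.93*o^4 - 4.87*o^3 + 1.18*o^2 + 5.53*o - 2.08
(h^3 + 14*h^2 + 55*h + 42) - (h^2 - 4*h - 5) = h^3 + 13*h^2 + 59*h + 47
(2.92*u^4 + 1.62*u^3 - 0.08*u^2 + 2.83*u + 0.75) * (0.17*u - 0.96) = 0.4964*u^5 - 2.5278*u^4 - 1.5688*u^3 + 0.5579*u^2 - 2.5893*u - 0.72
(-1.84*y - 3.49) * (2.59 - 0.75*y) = 1.38*y^2 - 2.1481*y - 9.0391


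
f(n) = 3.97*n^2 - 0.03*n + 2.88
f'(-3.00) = -23.85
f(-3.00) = 38.70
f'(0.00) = -0.03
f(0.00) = 2.88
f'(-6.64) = -52.75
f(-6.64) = 178.11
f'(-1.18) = -9.40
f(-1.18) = 8.44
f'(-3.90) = -31.00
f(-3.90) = 63.38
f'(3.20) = 25.38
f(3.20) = 43.44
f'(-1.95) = -15.51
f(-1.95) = 18.03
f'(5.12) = 40.62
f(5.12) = 106.80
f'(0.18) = 1.40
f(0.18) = 3.00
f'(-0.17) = -1.38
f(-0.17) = 3.00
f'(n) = 7.94*n - 0.03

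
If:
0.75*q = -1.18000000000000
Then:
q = -1.57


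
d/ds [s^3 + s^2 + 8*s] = 3*s^2 + 2*s + 8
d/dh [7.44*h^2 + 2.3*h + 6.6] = 14.88*h + 2.3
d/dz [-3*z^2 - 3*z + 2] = -6*z - 3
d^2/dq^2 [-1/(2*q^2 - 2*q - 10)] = (-q^2 + q + (2*q - 1)^2 + 5)/(-q^2 + q + 5)^3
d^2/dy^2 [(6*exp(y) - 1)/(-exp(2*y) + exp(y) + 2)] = (-6*exp(4*y) - 2*exp(3*y) - 75*exp(2*y) + 21*exp(y) - 26)*exp(y)/(exp(6*y) - 3*exp(5*y) - 3*exp(4*y) + 11*exp(3*y) + 6*exp(2*y) - 12*exp(y) - 8)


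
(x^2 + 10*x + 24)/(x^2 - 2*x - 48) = (x + 4)/(x - 8)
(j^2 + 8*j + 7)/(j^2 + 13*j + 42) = (j + 1)/(j + 6)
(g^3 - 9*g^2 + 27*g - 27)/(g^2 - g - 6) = (g^2 - 6*g + 9)/(g + 2)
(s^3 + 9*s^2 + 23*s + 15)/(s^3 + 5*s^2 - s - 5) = (s + 3)/(s - 1)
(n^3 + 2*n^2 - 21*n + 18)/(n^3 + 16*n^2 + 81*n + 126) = (n^2 - 4*n + 3)/(n^2 + 10*n + 21)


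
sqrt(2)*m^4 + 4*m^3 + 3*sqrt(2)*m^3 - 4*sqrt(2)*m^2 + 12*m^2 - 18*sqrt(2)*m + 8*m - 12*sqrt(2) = (m + 2)*(m - sqrt(2))*(m + 3*sqrt(2))*(sqrt(2)*m + sqrt(2))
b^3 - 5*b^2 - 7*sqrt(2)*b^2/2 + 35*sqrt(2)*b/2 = b*(b - 5)*(b - 7*sqrt(2)/2)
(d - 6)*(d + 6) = d^2 - 36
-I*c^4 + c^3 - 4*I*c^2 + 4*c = c*(c - 2*I)*(c + 2*I)*(-I*c + 1)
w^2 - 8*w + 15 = (w - 5)*(w - 3)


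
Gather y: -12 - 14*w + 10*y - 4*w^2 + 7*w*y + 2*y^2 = -4*w^2 - 14*w + 2*y^2 + y*(7*w + 10) - 12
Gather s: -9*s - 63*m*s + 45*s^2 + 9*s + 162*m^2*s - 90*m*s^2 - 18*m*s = s^2*(45 - 90*m) + s*(162*m^2 - 81*m)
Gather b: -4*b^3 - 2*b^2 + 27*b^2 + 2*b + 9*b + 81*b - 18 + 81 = -4*b^3 + 25*b^2 + 92*b + 63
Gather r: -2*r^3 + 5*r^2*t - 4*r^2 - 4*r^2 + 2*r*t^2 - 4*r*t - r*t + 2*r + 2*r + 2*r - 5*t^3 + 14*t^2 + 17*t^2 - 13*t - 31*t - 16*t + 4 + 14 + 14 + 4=-2*r^3 + r^2*(5*t - 8) + r*(2*t^2 - 5*t + 6) - 5*t^3 + 31*t^2 - 60*t + 36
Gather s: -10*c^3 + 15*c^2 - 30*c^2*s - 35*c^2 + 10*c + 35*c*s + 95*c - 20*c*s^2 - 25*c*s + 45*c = -10*c^3 - 20*c^2 - 20*c*s^2 + 150*c + s*(-30*c^2 + 10*c)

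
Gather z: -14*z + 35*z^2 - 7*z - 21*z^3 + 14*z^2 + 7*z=-21*z^3 + 49*z^2 - 14*z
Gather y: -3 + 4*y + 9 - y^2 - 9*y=-y^2 - 5*y + 6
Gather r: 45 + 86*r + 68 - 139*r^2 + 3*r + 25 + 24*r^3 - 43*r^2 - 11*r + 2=24*r^3 - 182*r^2 + 78*r + 140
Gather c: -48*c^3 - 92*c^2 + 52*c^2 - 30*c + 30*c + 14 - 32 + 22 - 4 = -48*c^3 - 40*c^2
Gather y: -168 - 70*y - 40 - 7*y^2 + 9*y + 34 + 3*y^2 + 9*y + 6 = -4*y^2 - 52*y - 168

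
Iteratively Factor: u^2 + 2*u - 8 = (u - 2)*(u + 4)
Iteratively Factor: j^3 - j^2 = (j - 1)*(j^2) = j*(j - 1)*(j)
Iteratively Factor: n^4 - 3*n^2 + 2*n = (n + 2)*(n^3 - 2*n^2 + n) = (n - 1)*(n + 2)*(n^2 - n) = (n - 1)^2*(n + 2)*(n)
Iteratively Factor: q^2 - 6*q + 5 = (q - 1)*(q - 5)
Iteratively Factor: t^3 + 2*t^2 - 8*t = (t + 4)*(t^2 - 2*t) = t*(t + 4)*(t - 2)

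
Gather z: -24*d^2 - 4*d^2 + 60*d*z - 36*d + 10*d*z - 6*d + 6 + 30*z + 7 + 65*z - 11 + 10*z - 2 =-28*d^2 - 42*d + z*(70*d + 105)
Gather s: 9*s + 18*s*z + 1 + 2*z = s*(18*z + 9) + 2*z + 1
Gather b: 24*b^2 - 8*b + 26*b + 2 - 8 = 24*b^2 + 18*b - 6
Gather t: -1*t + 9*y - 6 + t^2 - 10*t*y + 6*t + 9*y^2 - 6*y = t^2 + t*(5 - 10*y) + 9*y^2 + 3*y - 6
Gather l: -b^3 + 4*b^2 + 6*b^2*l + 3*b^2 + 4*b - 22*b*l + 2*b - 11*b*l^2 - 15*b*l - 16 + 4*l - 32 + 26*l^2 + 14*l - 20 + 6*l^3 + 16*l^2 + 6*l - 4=-b^3 + 7*b^2 + 6*b + 6*l^3 + l^2*(42 - 11*b) + l*(6*b^2 - 37*b + 24) - 72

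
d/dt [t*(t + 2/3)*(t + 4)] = 3*t^2 + 28*t/3 + 8/3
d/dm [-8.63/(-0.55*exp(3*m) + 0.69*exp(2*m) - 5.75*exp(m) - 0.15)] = (-14.2395*exp(2*m) + 11.9094*exp(m) - 49.6225)*exp(m)/(0.55*exp(3*m) - 0.69*exp(2*m) + 5.75*exp(m) + 0.15)^2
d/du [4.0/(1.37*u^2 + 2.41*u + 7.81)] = (-10.96*u - 9.64)/(1.37*u^2 + 2.41*u + 7.81)^2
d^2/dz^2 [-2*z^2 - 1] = -4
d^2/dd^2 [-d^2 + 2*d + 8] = -2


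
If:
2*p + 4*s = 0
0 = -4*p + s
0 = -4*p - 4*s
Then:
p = 0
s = 0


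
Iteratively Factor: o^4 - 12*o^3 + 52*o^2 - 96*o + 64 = (o - 2)*(o^3 - 10*o^2 + 32*o - 32) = (o - 4)*(o - 2)*(o^2 - 6*o + 8) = (o - 4)^2*(o - 2)*(o - 2)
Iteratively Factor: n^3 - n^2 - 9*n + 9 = (n + 3)*(n^2 - 4*n + 3) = (n - 1)*(n + 3)*(n - 3)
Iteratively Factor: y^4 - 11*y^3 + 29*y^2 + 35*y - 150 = (y - 3)*(y^3 - 8*y^2 + 5*y + 50) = (y - 5)*(y - 3)*(y^2 - 3*y - 10) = (y - 5)^2*(y - 3)*(y + 2)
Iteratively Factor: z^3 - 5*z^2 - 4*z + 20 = (z - 2)*(z^2 - 3*z - 10) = (z - 5)*(z - 2)*(z + 2)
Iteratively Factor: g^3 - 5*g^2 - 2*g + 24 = (g - 4)*(g^2 - g - 6) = (g - 4)*(g + 2)*(g - 3)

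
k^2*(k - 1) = k^3 - k^2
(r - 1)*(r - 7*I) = r^2 - r - 7*I*r + 7*I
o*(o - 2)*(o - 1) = o^3 - 3*o^2 + 2*o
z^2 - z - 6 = (z - 3)*(z + 2)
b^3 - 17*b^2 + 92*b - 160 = (b - 8)*(b - 5)*(b - 4)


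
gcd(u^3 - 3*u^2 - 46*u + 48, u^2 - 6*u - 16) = u - 8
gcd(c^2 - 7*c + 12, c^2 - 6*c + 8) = c - 4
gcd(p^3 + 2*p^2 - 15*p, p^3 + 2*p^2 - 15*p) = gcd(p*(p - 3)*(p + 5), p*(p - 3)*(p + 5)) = p^3 + 2*p^2 - 15*p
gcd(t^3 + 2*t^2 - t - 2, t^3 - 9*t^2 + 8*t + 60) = t + 2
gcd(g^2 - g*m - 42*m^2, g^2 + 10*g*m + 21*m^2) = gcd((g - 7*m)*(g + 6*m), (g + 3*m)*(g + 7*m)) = 1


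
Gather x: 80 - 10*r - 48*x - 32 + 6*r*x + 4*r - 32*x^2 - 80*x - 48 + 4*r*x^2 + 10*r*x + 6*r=x^2*(4*r - 32) + x*(16*r - 128)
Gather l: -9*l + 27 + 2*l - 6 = 21 - 7*l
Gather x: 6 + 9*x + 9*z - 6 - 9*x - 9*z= 0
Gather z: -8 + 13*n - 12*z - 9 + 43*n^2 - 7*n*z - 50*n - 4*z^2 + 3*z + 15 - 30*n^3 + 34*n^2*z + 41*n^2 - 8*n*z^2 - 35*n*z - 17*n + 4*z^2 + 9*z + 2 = -30*n^3 + 84*n^2 - 8*n*z^2 - 54*n + z*(34*n^2 - 42*n)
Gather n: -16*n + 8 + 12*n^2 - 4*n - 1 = 12*n^2 - 20*n + 7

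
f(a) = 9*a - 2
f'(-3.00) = 9.00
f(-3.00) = -29.00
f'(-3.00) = 9.00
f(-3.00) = -29.00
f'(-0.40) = 9.00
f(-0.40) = -5.60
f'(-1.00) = 9.00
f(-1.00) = -11.00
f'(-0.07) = 9.00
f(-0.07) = -2.63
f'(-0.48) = 9.00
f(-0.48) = -6.32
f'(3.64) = 9.00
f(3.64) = 30.76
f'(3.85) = 9.00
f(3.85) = 32.65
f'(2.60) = 9.00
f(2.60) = 21.40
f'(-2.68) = 9.00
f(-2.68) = -26.12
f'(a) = 9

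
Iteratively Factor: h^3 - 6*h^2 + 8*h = (h - 2)*(h^2 - 4*h) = h*(h - 2)*(h - 4)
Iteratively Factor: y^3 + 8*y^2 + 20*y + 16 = (y + 4)*(y^2 + 4*y + 4) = (y + 2)*(y + 4)*(y + 2)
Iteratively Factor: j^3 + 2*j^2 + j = (j + 1)*(j^2 + j) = j*(j + 1)*(j + 1)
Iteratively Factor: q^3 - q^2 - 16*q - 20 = (q - 5)*(q^2 + 4*q + 4) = (q - 5)*(q + 2)*(q + 2)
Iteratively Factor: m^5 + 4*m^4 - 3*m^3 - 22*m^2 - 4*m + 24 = (m + 2)*(m^4 + 2*m^3 - 7*m^2 - 8*m + 12) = (m - 1)*(m + 2)*(m^3 + 3*m^2 - 4*m - 12) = (m - 1)*(m + 2)*(m + 3)*(m^2 - 4) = (m - 1)*(m + 2)^2*(m + 3)*(m - 2)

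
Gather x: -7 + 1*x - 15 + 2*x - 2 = 3*x - 24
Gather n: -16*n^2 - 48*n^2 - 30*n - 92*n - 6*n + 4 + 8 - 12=-64*n^2 - 128*n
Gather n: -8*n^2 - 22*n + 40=-8*n^2 - 22*n + 40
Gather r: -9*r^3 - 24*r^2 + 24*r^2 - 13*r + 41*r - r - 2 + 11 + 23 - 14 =-9*r^3 + 27*r + 18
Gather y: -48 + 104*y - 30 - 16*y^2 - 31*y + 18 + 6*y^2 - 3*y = -10*y^2 + 70*y - 60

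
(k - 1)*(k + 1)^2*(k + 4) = k^4 + 5*k^3 + 3*k^2 - 5*k - 4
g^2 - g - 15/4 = (g - 5/2)*(g + 3/2)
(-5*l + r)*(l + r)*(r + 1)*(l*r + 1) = -5*l^3*r^2 - 5*l^3*r - 4*l^2*r^3 - 4*l^2*r^2 - 5*l^2*r - 5*l^2 + l*r^4 + l*r^3 - 4*l*r^2 - 4*l*r + r^3 + r^2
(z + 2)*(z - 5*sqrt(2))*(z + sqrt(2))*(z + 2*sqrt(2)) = z^4 - 2*sqrt(2)*z^3 + 2*z^3 - 26*z^2 - 4*sqrt(2)*z^2 - 52*z - 20*sqrt(2)*z - 40*sqrt(2)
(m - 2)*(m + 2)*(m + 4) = m^3 + 4*m^2 - 4*m - 16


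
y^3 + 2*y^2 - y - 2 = (y - 1)*(y + 1)*(y + 2)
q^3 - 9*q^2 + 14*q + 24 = (q - 6)*(q - 4)*(q + 1)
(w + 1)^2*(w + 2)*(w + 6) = w^4 + 10*w^3 + 29*w^2 + 32*w + 12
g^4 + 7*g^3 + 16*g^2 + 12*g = g*(g + 2)^2*(g + 3)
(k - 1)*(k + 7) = k^2 + 6*k - 7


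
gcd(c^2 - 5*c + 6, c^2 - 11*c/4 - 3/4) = c - 3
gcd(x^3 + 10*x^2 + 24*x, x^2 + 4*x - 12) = x + 6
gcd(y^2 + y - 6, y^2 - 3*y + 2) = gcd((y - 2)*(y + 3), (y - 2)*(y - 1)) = y - 2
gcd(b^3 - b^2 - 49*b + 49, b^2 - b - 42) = b - 7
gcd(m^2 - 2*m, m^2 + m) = m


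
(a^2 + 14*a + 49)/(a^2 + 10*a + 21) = (a + 7)/(a + 3)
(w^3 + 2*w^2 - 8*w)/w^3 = 1 + 2/w - 8/w^2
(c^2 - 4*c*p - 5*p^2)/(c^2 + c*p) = (c - 5*p)/c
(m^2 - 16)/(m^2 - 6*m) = (m^2 - 16)/(m*(m - 6))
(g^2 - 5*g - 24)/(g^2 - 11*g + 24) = (g + 3)/(g - 3)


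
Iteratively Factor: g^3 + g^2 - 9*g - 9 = (g - 3)*(g^2 + 4*g + 3) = (g - 3)*(g + 3)*(g + 1)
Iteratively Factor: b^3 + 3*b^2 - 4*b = (b)*(b^2 + 3*b - 4) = b*(b - 1)*(b + 4)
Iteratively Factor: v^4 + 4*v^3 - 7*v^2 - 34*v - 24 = (v + 1)*(v^3 + 3*v^2 - 10*v - 24) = (v + 1)*(v + 2)*(v^2 + v - 12) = (v - 3)*(v + 1)*(v + 2)*(v + 4)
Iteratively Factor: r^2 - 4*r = (r - 4)*(r)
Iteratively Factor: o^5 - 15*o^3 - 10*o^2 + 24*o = (o + 3)*(o^4 - 3*o^3 - 6*o^2 + 8*o) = (o - 4)*(o + 3)*(o^3 + o^2 - 2*o) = (o - 4)*(o + 2)*(o + 3)*(o^2 - o) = (o - 4)*(o - 1)*(o + 2)*(o + 3)*(o)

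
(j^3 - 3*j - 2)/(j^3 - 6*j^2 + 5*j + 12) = (j^2 - j - 2)/(j^2 - 7*j + 12)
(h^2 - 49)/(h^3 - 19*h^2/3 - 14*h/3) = 3*(h + 7)/(h*(3*h + 2))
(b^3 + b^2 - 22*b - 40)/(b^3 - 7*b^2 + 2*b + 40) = (b + 4)/(b - 4)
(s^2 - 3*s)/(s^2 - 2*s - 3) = s/(s + 1)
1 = 1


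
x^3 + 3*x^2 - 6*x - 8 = (x - 2)*(x + 1)*(x + 4)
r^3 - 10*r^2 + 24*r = r*(r - 6)*(r - 4)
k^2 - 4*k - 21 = (k - 7)*(k + 3)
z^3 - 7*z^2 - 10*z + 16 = (z - 8)*(z - 1)*(z + 2)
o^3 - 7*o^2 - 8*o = o*(o - 8)*(o + 1)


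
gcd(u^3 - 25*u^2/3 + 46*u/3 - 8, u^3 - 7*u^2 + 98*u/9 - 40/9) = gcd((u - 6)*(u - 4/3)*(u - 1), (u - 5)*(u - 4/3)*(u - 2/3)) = u - 4/3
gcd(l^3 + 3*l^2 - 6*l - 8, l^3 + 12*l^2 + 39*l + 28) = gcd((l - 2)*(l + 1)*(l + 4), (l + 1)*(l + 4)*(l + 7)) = l^2 + 5*l + 4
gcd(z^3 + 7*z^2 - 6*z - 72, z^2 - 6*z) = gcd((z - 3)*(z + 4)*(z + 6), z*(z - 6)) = 1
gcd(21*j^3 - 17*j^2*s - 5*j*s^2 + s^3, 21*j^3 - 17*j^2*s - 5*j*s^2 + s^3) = 21*j^3 - 17*j^2*s - 5*j*s^2 + s^3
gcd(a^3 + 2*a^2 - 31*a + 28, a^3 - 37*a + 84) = a^2 + 3*a - 28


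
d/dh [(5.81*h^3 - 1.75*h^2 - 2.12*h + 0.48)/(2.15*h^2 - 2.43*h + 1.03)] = (12.4915*h^4 - 28.2366*h^3 + 26.7634*h^2 - 5.669*h - 1.0172)/(4.6225*h^4 - 10.449*h^3 + 10.3339*h^2 - 5.0058*h + 1.0609)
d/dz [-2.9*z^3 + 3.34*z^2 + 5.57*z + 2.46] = -8.7*z^2 + 6.68*z + 5.57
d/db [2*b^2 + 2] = 4*b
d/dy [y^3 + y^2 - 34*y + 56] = 3*y^2 + 2*y - 34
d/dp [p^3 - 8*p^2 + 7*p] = 3*p^2 - 16*p + 7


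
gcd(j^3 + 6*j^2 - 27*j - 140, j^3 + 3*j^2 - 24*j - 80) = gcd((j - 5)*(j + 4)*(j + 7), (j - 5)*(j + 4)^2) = j^2 - j - 20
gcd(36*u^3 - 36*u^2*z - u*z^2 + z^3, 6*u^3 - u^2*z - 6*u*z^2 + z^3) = 6*u^2 - 7*u*z + z^2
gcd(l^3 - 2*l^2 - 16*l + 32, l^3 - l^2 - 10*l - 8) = l - 4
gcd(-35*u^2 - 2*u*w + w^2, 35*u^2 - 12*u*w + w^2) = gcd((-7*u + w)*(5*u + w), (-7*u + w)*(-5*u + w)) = 7*u - w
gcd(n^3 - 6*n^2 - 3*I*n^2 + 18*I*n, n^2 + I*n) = n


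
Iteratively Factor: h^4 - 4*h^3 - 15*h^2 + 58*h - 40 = (h - 2)*(h^3 - 2*h^2 - 19*h + 20) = (h - 5)*(h - 2)*(h^2 + 3*h - 4) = (h - 5)*(h - 2)*(h + 4)*(h - 1)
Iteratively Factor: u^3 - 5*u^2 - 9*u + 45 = (u - 5)*(u^2 - 9) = (u - 5)*(u + 3)*(u - 3)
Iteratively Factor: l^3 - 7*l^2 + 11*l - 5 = (l - 1)*(l^2 - 6*l + 5) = (l - 5)*(l - 1)*(l - 1)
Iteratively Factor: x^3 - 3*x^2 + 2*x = (x - 2)*(x^2 - x) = (x - 2)*(x - 1)*(x)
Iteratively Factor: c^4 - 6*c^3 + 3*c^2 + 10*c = (c)*(c^3 - 6*c^2 + 3*c + 10) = c*(c + 1)*(c^2 - 7*c + 10) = c*(c - 5)*(c + 1)*(c - 2)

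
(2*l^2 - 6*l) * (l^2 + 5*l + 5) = 2*l^4 + 4*l^3 - 20*l^2 - 30*l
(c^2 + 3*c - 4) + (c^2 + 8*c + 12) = 2*c^2 + 11*c + 8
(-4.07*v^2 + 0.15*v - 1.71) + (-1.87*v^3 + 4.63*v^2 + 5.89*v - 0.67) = -1.87*v^3 + 0.56*v^2 + 6.04*v - 2.38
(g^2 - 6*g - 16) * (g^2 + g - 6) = g^4 - 5*g^3 - 28*g^2 + 20*g + 96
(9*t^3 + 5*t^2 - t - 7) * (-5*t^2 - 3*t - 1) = -45*t^5 - 52*t^4 - 19*t^3 + 33*t^2 + 22*t + 7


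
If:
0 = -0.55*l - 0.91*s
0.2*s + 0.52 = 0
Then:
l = 4.30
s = -2.60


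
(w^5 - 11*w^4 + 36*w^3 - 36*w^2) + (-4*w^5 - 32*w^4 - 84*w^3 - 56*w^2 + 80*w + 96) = -3*w^5 - 43*w^4 - 48*w^3 - 92*w^2 + 80*w + 96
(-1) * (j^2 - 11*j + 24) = -j^2 + 11*j - 24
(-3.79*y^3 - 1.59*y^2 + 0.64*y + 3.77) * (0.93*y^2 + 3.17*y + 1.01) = -3.5247*y^5 - 13.493*y^4 - 8.273*y^3 + 3.929*y^2 + 12.5973*y + 3.8077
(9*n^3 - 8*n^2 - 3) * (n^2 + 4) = 9*n^5 - 8*n^4 + 36*n^3 - 35*n^2 - 12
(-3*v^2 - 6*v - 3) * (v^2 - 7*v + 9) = -3*v^4 + 15*v^3 + 12*v^2 - 33*v - 27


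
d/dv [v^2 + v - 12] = 2*v + 1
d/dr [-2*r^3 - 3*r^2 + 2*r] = -6*r^2 - 6*r + 2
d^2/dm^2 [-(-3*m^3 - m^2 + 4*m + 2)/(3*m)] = 2 - 4/(3*m^3)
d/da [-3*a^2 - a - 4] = -6*a - 1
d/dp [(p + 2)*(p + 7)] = 2*p + 9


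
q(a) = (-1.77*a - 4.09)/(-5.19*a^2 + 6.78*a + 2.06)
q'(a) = (-1.77*a - 4.09)*(10.38*a - 6.78)/(-5.19*a^2 + 6.78*a + 2.06)^2 - 1.77/(-5.19*a^2 + 6.78*a + 2.06)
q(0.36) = -1.23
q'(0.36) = 0.52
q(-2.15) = 0.01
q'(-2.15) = 0.05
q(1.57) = 77.85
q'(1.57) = -8376.99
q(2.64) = 0.54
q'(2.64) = -0.58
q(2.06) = 1.29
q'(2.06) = -2.85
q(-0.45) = 1.61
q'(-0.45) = 9.91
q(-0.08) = -2.66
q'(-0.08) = 12.45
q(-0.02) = -2.11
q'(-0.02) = 6.75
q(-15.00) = -0.02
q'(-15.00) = -0.00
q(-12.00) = -0.02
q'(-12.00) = -0.00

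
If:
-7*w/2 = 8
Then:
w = -16/7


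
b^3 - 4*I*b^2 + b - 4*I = (b - 4*I)*(b - I)*(b + I)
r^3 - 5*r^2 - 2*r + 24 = (r - 4)*(r - 3)*(r + 2)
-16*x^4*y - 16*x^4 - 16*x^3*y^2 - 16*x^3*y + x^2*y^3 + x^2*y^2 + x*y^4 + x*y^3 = (-4*x + y)*(x + y)*(4*x + y)*(x*y + x)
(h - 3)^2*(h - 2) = h^3 - 8*h^2 + 21*h - 18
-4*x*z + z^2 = z*(-4*x + z)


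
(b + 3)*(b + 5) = b^2 + 8*b + 15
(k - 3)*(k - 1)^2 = k^3 - 5*k^2 + 7*k - 3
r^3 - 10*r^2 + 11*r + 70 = (r - 7)*(r - 5)*(r + 2)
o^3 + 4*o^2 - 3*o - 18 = (o - 2)*(o + 3)^2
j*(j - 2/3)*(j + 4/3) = j^3 + 2*j^2/3 - 8*j/9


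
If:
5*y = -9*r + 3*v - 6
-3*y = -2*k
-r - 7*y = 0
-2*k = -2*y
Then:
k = 0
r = 0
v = 2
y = 0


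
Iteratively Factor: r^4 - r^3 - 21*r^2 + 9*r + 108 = (r - 3)*(r^3 + 2*r^2 - 15*r - 36) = (r - 3)*(r + 3)*(r^2 - r - 12) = (r - 3)*(r + 3)^2*(r - 4)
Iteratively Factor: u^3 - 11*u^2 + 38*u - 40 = (u - 5)*(u^2 - 6*u + 8) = (u - 5)*(u - 2)*(u - 4)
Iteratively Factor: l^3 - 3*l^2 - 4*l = (l + 1)*(l^2 - 4*l) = l*(l + 1)*(l - 4)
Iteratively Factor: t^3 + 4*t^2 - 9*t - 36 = (t + 4)*(t^2 - 9) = (t - 3)*(t + 4)*(t + 3)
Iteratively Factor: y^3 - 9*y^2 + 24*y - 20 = (y - 5)*(y^2 - 4*y + 4) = (y - 5)*(y - 2)*(y - 2)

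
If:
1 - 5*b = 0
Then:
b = 1/5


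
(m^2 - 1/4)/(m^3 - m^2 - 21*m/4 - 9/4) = (2*m - 1)/(2*m^2 - 3*m - 9)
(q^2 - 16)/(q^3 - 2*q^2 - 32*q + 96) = (q + 4)/(q^2 + 2*q - 24)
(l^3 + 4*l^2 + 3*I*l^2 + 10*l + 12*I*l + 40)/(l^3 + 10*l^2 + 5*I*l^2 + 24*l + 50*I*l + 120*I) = (l - 2*I)/(l + 6)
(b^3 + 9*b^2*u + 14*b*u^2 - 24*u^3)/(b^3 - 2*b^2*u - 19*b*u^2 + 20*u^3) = (-b - 6*u)/(-b + 5*u)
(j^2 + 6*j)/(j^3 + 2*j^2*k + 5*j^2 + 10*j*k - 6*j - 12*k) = j/(j^2 + 2*j*k - j - 2*k)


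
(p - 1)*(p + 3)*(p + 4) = p^3 + 6*p^2 + 5*p - 12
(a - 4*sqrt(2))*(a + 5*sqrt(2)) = a^2 + sqrt(2)*a - 40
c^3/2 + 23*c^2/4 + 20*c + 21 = (c/2 + 1)*(c + 7/2)*(c + 6)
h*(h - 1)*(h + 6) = h^3 + 5*h^2 - 6*h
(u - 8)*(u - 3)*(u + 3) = u^3 - 8*u^2 - 9*u + 72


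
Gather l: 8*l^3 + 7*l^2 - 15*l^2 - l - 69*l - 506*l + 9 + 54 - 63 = 8*l^3 - 8*l^2 - 576*l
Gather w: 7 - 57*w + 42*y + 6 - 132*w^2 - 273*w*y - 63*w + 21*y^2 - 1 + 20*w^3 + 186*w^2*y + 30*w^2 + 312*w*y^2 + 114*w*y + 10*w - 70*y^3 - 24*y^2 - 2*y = 20*w^3 + w^2*(186*y - 102) + w*(312*y^2 - 159*y - 110) - 70*y^3 - 3*y^2 + 40*y + 12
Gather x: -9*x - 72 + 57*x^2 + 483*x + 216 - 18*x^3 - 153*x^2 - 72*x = -18*x^3 - 96*x^2 + 402*x + 144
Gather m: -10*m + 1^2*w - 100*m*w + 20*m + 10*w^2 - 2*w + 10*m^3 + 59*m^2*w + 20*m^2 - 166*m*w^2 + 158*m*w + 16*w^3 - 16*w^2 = 10*m^3 + m^2*(59*w + 20) + m*(-166*w^2 + 58*w + 10) + 16*w^3 - 6*w^2 - w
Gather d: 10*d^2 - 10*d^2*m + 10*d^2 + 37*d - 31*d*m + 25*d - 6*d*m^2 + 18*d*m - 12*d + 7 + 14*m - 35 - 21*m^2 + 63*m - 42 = d^2*(20 - 10*m) + d*(-6*m^2 - 13*m + 50) - 21*m^2 + 77*m - 70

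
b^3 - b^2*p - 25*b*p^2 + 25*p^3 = (b - 5*p)*(b - p)*(b + 5*p)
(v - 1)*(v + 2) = v^2 + v - 2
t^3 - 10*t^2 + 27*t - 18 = (t - 6)*(t - 3)*(t - 1)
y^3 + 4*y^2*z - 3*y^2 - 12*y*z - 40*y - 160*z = (y - 8)*(y + 5)*(y + 4*z)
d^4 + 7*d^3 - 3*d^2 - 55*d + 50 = (d - 2)*(d - 1)*(d + 5)^2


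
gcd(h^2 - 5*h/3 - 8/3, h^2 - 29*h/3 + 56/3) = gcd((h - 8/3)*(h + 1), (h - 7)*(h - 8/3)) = h - 8/3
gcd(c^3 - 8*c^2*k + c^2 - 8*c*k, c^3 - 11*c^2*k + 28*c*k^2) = c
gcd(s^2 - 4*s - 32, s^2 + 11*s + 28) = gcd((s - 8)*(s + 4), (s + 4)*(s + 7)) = s + 4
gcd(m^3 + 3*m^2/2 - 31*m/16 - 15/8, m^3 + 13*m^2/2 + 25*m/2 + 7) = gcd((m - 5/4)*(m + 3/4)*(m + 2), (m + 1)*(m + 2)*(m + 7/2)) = m + 2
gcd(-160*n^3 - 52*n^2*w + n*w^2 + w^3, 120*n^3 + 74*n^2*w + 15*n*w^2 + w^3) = 20*n^2 + 9*n*w + w^2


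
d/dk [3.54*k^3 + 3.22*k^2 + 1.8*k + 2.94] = 10.62*k^2 + 6.44*k + 1.8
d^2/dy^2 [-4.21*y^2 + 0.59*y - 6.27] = -8.42000000000000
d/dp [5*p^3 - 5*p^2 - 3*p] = 15*p^2 - 10*p - 3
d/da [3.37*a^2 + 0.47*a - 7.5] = 6.74*a + 0.47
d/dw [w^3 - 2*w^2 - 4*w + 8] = 3*w^2 - 4*w - 4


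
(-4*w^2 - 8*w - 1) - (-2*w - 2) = -4*w^2 - 6*w + 1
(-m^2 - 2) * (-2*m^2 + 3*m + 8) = 2*m^4 - 3*m^3 - 4*m^2 - 6*m - 16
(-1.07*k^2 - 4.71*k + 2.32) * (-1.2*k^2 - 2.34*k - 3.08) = 1.284*k^4 + 8.1558*k^3 + 11.533*k^2 + 9.078*k - 7.1456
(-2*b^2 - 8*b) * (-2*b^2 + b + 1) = 4*b^4 + 14*b^3 - 10*b^2 - 8*b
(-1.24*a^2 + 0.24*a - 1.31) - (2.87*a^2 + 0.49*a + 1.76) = -4.11*a^2 - 0.25*a - 3.07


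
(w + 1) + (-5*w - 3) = -4*w - 2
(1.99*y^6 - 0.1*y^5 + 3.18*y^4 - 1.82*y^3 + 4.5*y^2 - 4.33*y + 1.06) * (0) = 0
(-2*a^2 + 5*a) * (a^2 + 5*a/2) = -2*a^4 + 25*a^2/2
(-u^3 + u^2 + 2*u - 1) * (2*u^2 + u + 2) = -2*u^5 + u^4 + 3*u^3 + 2*u^2 + 3*u - 2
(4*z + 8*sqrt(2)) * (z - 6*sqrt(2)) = 4*z^2 - 16*sqrt(2)*z - 96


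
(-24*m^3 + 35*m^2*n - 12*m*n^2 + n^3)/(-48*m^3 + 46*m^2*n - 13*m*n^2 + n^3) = (m - n)/(2*m - n)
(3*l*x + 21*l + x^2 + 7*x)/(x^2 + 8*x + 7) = (3*l + x)/(x + 1)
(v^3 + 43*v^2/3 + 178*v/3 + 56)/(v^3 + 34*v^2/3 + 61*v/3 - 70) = (3*v + 4)/(3*v - 5)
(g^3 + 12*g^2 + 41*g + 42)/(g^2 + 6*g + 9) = (g^2 + 9*g + 14)/(g + 3)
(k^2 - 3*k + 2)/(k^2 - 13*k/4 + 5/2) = 4*(k - 1)/(4*k - 5)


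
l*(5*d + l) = 5*d*l + l^2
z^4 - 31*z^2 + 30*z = z*(z - 5)*(z - 1)*(z + 6)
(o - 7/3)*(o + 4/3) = o^2 - o - 28/9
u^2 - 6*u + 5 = (u - 5)*(u - 1)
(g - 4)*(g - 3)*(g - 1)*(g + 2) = g^4 - 6*g^3 + 3*g^2 + 26*g - 24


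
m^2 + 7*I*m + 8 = (m - I)*(m + 8*I)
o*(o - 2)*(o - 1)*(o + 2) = o^4 - o^3 - 4*o^2 + 4*o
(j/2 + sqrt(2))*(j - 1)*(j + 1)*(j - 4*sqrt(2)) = j^4/2 - sqrt(2)*j^3 - 17*j^2/2 + sqrt(2)*j + 8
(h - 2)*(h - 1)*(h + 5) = h^3 + 2*h^2 - 13*h + 10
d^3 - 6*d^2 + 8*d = d*(d - 4)*(d - 2)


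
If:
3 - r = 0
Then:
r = 3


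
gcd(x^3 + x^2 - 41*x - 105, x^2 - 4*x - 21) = x^2 - 4*x - 21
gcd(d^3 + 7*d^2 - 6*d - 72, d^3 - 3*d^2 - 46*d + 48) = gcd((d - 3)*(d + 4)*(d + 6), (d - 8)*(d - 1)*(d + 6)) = d + 6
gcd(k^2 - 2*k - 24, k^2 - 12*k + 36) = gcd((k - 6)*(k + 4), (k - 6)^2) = k - 6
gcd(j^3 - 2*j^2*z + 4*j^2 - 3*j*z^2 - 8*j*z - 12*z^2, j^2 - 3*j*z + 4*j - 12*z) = -j^2 + 3*j*z - 4*j + 12*z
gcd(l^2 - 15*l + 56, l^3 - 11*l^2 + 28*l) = l - 7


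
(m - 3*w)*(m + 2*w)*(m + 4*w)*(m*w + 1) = m^4*w + 3*m^3*w^2 + m^3 - 10*m^2*w^3 + 3*m^2*w - 24*m*w^4 - 10*m*w^2 - 24*w^3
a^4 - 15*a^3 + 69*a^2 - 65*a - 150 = (a - 6)*(a - 5)^2*(a + 1)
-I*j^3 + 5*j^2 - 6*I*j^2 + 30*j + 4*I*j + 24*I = (j + 6)*(j + 4*I)*(-I*j + 1)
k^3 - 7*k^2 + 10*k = k*(k - 5)*(k - 2)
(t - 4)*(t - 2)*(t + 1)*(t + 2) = t^4 - 3*t^3 - 8*t^2 + 12*t + 16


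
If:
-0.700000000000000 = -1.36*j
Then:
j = 0.51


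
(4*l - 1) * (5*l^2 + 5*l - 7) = 20*l^3 + 15*l^2 - 33*l + 7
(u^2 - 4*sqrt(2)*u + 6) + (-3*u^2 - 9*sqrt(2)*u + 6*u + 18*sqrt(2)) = -2*u^2 - 13*sqrt(2)*u + 6*u + 6 + 18*sqrt(2)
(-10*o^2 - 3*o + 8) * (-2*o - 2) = 20*o^3 + 26*o^2 - 10*o - 16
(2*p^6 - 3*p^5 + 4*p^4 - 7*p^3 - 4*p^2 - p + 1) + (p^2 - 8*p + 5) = 2*p^6 - 3*p^5 + 4*p^4 - 7*p^3 - 3*p^2 - 9*p + 6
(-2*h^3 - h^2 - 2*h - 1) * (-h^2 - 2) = 2*h^5 + h^4 + 6*h^3 + 3*h^2 + 4*h + 2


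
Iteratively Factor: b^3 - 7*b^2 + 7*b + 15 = (b + 1)*(b^2 - 8*b + 15) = (b - 3)*(b + 1)*(b - 5)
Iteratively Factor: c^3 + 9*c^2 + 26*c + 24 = (c + 4)*(c^2 + 5*c + 6) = (c + 2)*(c + 4)*(c + 3)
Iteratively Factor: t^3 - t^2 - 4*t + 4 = (t + 2)*(t^2 - 3*t + 2) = (t - 2)*(t + 2)*(t - 1)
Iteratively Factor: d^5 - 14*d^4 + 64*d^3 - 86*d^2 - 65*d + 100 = (d + 1)*(d^4 - 15*d^3 + 79*d^2 - 165*d + 100) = (d - 4)*(d + 1)*(d^3 - 11*d^2 + 35*d - 25) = (d - 5)*(d - 4)*(d + 1)*(d^2 - 6*d + 5) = (d - 5)*(d - 4)*(d - 1)*(d + 1)*(d - 5)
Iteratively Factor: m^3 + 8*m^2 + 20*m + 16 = (m + 4)*(m^2 + 4*m + 4) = (m + 2)*(m + 4)*(m + 2)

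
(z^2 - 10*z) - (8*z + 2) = z^2 - 18*z - 2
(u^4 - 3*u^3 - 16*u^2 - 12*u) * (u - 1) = u^5 - 4*u^4 - 13*u^3 + 4*u^2 + 12*u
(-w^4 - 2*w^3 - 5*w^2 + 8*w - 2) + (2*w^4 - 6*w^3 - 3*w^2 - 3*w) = w^4 - 8*w^3 - 8*w^2 + 5*w - 2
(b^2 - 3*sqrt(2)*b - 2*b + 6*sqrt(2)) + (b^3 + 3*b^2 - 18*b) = b^3 + 4*b^2 - 20*b - 3*sqrt(2)*b + 6*sqrt(2)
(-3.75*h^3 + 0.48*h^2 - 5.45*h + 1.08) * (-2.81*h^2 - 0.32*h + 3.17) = 10.5375*h^5 - 0.1488*h^4 + 3.2734*h^3 + 0.2308*h^2 - 17.6221*h + 3.4236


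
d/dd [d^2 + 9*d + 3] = 2*d + 9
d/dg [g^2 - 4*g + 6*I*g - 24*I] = 2*g - 4 + 6*I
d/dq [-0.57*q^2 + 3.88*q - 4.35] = 3.88 - 1.14*q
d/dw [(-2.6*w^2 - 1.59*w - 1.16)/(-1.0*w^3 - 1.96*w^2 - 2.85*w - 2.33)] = (-2.6*w^4 - 3.18*w^3 + 0.813599999999997*w^2 + 7.5688*w + 0.3987)/(1.0*w^6 + 3.92*w^5 + 9.5416*w^4 + 15.832*w^3 + 17.2561*w^2 + 13.281*w + 5.4289)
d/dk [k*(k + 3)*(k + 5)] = 3*k^2 + 16*k + 15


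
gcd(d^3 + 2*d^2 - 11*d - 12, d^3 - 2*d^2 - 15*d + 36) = d^2 + d - 12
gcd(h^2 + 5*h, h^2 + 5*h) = h^2 + 5*h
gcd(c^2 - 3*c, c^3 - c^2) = c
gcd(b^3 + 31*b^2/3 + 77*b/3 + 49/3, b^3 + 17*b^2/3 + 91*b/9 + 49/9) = b^2 + 10*b/3 + 7/3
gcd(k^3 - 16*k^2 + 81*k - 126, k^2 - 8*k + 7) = k - 7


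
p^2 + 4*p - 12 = (p - 2)*(p + 6)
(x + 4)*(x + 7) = x^2 + 11*x + 28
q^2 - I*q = q*(q - I)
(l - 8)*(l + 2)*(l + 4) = l^3 - 2*l^2 - 40*l - 64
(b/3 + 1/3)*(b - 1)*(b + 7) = b^3/3 + 7*b^2/3 - b/3 - 7/3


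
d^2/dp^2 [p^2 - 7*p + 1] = 2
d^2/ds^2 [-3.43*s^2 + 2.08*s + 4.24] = -6.86000000000000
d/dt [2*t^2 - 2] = 4*t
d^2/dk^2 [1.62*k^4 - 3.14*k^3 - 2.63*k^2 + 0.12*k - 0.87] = 19.44*k^2 - 18.84*k - 5.26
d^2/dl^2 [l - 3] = 0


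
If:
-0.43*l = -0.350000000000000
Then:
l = 0.81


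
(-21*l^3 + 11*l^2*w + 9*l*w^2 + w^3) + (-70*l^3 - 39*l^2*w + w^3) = -91*l^3 - 28*l^2*w + 9*l*w^2 + 2*w^3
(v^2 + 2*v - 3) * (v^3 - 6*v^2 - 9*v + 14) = v^5 - 4*v^4 - 24*v^3 + 14*v^2 + 55*v - 42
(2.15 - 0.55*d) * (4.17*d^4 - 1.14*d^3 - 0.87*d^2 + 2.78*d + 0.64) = -2.2935*d^5 + 9.5925*d^4 - 1.9725*d^3 - 3.3995*d^2 + 5.625*d + 1.376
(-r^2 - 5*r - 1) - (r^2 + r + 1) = -2*r^2 - 6*r - 2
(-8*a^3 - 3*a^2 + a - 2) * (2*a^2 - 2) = -16*a^5 - 6*a^4 + 18*a^3 + 2*a^2 - 2*a + 4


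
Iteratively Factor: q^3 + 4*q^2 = (q)*(q^2 + 4*q) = q*(q + 4)*(q)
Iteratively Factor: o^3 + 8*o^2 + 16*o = (o)*(o^2 + 8*o + 16) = o*(o + 4)*(o + 4)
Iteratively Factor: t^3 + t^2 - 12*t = (t + 4)*(t^2 - 3*t) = t*(t + 4)*(t - 3)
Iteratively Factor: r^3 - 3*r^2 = (r)*(r^2 - 3*r) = r*(r - 3)*(r)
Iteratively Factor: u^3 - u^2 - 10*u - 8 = (u + 2)*(u^2 - 3*u - 4) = (u + 1)*(u + 2)*(u - 4)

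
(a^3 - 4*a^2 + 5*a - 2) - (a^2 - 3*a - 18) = a^3 - 5*a^2 + 8*a + 16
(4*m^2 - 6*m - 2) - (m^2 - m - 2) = 3*m^2 - 5*m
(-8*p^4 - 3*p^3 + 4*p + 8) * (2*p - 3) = -16*p^5 + 18*p^4 + 9*p^3 + 8*p^2 + 4*p - 24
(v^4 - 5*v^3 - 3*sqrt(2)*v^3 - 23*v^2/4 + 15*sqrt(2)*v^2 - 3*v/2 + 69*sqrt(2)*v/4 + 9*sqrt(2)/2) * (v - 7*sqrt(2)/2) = v^5 - 13*sqrt(2)*v^4/2 - 5*v^4 + 61*v^3/4 + 65*sqrt(2)*v^3/2 - 213*v^2/2 + 299*sqrt(2)*v^2/8 - 483*v/4 + 39*sqrt(2)*v/4 - 63/2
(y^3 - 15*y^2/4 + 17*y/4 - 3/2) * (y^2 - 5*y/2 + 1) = y^5 - 25*y^4/4 + 117*y^3/8 - 127*y^2/8 + 8*y - 3/2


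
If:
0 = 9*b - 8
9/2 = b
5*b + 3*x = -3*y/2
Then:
No Solution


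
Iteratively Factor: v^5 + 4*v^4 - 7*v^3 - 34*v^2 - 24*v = (v + 4)*(v^4 - 7*v^2 - 6*v) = (v + 1)*(v + 4)*(v^3 - v^2 - 6*v) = v*(v + 1)*(v + 4)*(v^2 - v - 6) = v*(v + 1)*(v + 2)*(v + 4)*(v - 3)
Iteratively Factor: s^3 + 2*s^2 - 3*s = (s - 1)*(s^2 + 3*s) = s*(s - 1)*(s + 3)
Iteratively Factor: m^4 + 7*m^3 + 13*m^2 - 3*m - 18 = (m + 3)*(m^3 + 4*m^2 + m - 6) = (m + 2)*(m + 3)*(m^2 + 2*m - 3) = (m + 2)*(m + 3)^2*(m - 1)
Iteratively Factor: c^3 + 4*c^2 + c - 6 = (c - 1)*(c^2 + 5*c + 6) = (c - 1)*(c + 2)*(c + 3)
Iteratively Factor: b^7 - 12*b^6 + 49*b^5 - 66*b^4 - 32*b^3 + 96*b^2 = (b + 1)*(b^6 - 13*b^5 + 62*b^4 - 128*b^3 + 96*b^2) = b*(b + 1)*(b^5 - 13*b^4 + 62*b^3 - 128*b^2 + 96*b) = b*(b - 4)*(b + 1)*(b^4 - 9*b^3 + 26*b^2 - 24*b) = b*(b - 4)*(b - 2)*(b + 1)*(b^3 - 7*b^2 + 12*b) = b*(b - 4)^2*(b - 2)*(b + 1)*(b^2 - 3*b) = b^2*(b - 4)^2*(b - 2)*(b + 1)*(b - 3)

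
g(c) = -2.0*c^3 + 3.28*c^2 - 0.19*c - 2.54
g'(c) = -6.0*c^2 + 6.56*c - 0.19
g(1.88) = -4.59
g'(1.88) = -9.06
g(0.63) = -1.86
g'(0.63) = 1.56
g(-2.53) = 51.32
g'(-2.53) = -55.19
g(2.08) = -6.74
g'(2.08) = -12.50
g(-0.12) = -2.47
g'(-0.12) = -1.06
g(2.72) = -19.04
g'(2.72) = -26.74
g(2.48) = -13.34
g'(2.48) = -20.82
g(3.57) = -52.41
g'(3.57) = -53.24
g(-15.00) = 7488.31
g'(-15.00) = -1448.59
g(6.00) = -317.60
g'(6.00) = -176.83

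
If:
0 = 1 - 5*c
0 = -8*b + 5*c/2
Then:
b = 1/16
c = 1/5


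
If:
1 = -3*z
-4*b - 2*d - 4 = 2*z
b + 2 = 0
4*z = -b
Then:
No Solution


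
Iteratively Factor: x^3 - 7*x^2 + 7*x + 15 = (x - 5)*(x^2 - 2*x - 3) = (x - 5)*(x - 3)*(x + 1)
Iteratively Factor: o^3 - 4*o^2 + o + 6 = (o + 1)*(o^2 - 5*o + 6) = (o - 3)*(o + 1)*(o - 2)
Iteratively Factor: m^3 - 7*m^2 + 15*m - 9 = (m - 1)*(m^2 - 6*m + 9) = (m - 3)*(m - 1)*(m - 3)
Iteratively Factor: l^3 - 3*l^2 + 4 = (l - 2)*(l^2 - l - 2) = (l - 2)*(l + 1)*(l - 2)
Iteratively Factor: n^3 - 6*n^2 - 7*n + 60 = (n + 3)*(n^2 - 9*n + 20) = (n - 5)*(n + 3)*(n - 4)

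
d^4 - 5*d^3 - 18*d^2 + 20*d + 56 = (d - 7)*(d - 2)*(d + 2)^2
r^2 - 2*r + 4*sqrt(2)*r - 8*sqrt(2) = (r - 2)*(r + 4*sqrt(2))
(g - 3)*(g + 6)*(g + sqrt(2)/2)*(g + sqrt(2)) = g^4 + 3*sqrt(2)*g^3/2 + 3*g^3 - 17*g^2 + 9*sqrt(2)*g^2/2 - 27*sqrt(2)*g + 3*g - 18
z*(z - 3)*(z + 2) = z^3 - z^2 - 6*z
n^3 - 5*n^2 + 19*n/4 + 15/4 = (n - 3)*(n - 5/2)*(n + 1/2)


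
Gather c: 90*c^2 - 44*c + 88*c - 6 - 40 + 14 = 90*c^2 + 44*c - 32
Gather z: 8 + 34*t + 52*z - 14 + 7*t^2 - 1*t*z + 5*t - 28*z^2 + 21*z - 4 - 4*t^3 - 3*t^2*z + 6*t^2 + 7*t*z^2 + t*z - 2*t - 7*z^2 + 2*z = -4*t^3 + 13*t^2 + 37*t + z^2*(7*t - 35) + z*(75 - 3*t^2) - 10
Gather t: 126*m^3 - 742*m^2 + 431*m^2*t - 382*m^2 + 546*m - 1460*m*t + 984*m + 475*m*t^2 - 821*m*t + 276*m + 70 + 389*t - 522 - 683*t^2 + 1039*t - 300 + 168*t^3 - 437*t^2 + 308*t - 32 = 126*m^3 - 1124*m^2 + 1806*m + 168*t^3 + t^2*(475*m - 1120) + t*(431*m^2 - 2281*m + 1736) - 784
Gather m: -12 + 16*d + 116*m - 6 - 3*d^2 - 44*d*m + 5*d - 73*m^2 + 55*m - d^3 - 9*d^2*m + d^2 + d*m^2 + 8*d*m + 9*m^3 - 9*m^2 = -d^3 - 2*d^2 + 21*d + 9*m^3 + m^2*(d - 82) + m*(-9*d^2 - 36*d + 171) - 18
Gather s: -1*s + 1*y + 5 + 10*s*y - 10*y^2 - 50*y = s*(10*y - 1) - 10*y^2 - 49*y + 5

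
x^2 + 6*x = x*(x + 6)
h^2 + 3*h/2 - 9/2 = (h - 3/2)*(h + 3)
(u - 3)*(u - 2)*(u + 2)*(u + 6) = u^4 + 3*u^3 - 22*u^2 - 12*u + 72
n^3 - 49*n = n*(n - 7)*(n + 7)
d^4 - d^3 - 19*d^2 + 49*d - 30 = (d - 3)*(d - 2)*(d - 1)*(d + 5)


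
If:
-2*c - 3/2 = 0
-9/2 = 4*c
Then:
No Solution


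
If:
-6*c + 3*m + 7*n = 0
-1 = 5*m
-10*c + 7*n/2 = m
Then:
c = 1/14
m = -1/5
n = 36/245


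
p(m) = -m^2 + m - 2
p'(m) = 1 - 2*m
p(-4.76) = -29.42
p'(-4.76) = 10.52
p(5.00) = -22.00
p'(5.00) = -9.00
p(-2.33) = -9.76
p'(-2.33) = 5.66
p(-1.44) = -5.51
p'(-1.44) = 3.88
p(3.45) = -10.45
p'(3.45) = -5.90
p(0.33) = -1.78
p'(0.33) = 0.34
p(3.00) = -8.00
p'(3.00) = -5.00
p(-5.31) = -35.51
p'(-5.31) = 11.62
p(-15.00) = -242.00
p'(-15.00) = 31.00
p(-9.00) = -92.00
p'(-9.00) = 19.00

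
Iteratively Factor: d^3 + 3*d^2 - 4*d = (d)*(d^2 + 3*d - 4) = d*(d - 1)*(d + 4)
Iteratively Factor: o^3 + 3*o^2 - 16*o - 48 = (o + 4)*(o^2 - o - 12) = (o - 4)*(o + 4)*(o + 3)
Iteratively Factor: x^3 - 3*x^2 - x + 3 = (x - 3)*(x^2 - 1) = (x - 3)*(x - 1)*(x + 1)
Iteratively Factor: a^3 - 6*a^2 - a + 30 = (a + 2)*(a^2 - 8*a + 15) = (a - 3)*(a + 2)*(a - 5)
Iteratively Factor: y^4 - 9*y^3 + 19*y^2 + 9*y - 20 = (y - 1)*(y^3 - 8*y^2 + 11*y + 20) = (y - 5)*(y - 1)*(y^2 - 3*y - 4) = (y - 5)*(y - 1)*(y + 1)*(y - 4)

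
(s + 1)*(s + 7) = s^2 + 8*s + 7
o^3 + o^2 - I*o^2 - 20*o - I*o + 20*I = (o - 4)*(o + 5)*(o - I)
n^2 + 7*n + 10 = (n + 2)*(n + 5)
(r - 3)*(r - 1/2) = r^2 - 7*r/2 + 3/2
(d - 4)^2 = d^2 - 8*d + 16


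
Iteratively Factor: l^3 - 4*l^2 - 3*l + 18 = (l - 3)*(l^2 - l - 6) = (l - 3)^2*(l + 2)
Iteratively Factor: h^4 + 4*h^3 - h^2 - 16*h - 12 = (h - 2)*(h^3 + 6*h^2 + 11*h + 6) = (h - 2)*(h + 1)*(h^2 + 5*h + 6) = (h - 2)*(h + 1)*(h + 2)*(h + 3)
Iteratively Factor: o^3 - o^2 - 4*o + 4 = (o - 2)*(o^2 + o - 2) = (o - 2)*(o - 1)*(o + 2)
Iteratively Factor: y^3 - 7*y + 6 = (y - 1)*(y^2 + y - 6) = (y - 2)*(y - 1)*(y + 3)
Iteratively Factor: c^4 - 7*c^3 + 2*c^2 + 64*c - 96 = (c - 4)*(c^3 - 3*c^2 - 10*c + 24) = (c - 4)*(c + 3)*(c^2 - 6*c + 8) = (c - 4)*(c - 2)*(c + 3)*(c - 4)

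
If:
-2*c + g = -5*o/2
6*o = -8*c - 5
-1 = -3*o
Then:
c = -7/8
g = -31/12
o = 1/3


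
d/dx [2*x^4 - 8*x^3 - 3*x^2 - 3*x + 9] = 8*x^3 - 24*x^2 - 6*x - 3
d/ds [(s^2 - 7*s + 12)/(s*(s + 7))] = 2*(7*s^2 - 12*s - 42)/(s^2*(s^2 + 14*s + 49))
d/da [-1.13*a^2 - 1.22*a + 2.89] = -2.26*a - 1.22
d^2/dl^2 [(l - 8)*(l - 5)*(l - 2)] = 6*l - 30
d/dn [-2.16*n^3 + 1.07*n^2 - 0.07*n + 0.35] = -6.48*n^2 + 2.14*n - 0.07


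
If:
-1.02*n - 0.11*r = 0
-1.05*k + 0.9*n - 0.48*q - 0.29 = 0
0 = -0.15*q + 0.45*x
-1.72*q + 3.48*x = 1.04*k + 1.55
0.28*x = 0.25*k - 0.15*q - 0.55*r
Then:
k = 3.26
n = -0.58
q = -8.82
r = 5.38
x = -2.94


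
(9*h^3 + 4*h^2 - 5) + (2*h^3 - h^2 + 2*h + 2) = 11*h^3 + 3*h^2 + 2*h - 3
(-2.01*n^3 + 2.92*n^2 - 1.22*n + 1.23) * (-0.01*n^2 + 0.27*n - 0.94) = 0.0201*n^5 - 0.5719*n^4 + 2.69*n^3 - 3.0865*n^2 + 1.4789*n - 1.1562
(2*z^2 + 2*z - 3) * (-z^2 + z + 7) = -2*z^4 + 19*z^2 + 11*z - 21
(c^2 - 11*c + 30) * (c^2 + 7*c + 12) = c^4 - 4*c^3 - 35*c^2 + 78*c + 360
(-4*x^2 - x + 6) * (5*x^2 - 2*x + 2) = -20*x^4 + 3*x^3 + 24*x^2 - 14*x + 12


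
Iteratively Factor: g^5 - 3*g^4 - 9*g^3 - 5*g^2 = (g + 1)*(g^4 - 4*g^3 - 5*g^2) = (g + 1)^2*(g^3 - 5*g^2) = g*(g + 1)^2*(g^2 - 5*g) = g^2*(g + 1)^2*(g - 5)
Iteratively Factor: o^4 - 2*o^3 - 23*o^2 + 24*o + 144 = (o + 3)*(o^3 - 5*o^2 - 8*o + 48) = (o - 4)*(o + 3)*(o^2 - o - 12) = (o - 4)^2*(o + 3)*(o + 3)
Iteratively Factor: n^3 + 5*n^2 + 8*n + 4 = (n + 2)*(n^2 + 3*n + 2) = (n + 2)^2*(n + 1)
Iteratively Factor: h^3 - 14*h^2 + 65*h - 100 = (h - 4)*(h^2 - 10*h + 25) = (h - 5)*(h - 4)*(h - 5)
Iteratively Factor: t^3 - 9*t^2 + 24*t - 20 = (t - 2)*(t^2 - 7*t + 10) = (t - 2)^2*(t - 5)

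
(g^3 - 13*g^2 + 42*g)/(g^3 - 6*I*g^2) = (g^2 - 13*g + 42)/(g*(g - 6*I))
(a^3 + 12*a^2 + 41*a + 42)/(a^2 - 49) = (a^2 + 5*a + 6)/(a - 7)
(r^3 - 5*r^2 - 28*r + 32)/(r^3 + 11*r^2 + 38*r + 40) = (r^2 - 9*r + 8)/(r^2 + 7*r + 10)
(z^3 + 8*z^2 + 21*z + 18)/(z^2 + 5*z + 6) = z + 3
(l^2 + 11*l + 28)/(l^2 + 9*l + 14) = (l + 4)/(l + 2)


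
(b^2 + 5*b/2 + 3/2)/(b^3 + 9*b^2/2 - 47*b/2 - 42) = (b + 1)/(b^2 + 3*b - 28)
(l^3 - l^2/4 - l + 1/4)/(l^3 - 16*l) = (l^3 - l^2/4 - l + 1/4)/(l*(l^2 - 16))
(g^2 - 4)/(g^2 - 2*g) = (g + 2)/g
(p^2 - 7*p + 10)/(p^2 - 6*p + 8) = (p - 5)/(p - 4)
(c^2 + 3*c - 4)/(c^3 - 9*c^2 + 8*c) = (c + 4)/(c*(c - 8))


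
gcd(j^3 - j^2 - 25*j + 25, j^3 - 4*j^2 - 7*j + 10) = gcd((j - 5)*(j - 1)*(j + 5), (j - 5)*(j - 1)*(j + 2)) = j^2 - 6*j + 5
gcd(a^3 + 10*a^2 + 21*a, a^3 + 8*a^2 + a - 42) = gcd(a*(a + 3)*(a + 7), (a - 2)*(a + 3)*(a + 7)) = a^2 + 10*a + 21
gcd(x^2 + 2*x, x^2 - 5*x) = x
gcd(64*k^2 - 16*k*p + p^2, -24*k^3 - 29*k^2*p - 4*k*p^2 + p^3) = -8*k + p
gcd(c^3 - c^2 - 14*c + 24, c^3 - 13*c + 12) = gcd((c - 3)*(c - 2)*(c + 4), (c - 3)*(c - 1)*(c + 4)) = c^2 + c - 12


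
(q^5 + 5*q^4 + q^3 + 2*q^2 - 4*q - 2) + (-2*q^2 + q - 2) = q^5 + 5*q^4 + q^3 - 3*q - 4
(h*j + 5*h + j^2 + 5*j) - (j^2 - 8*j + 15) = h*j + 5*h + 13*j - 15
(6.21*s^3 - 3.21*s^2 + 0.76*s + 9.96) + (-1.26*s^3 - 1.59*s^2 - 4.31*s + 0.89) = 4.95*s^3 - 4.8*s^2 - 3.55*s + 10.85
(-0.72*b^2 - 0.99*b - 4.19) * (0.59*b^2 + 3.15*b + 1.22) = -0.4248*b^4 - 2.8521*b^3 - 6.469*b^2 - 14.4063*b - 5.1118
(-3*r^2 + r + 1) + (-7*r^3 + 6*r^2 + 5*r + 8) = -7*r^3 + 3*r^2 + 6*r + 9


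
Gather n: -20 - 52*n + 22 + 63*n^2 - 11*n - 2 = 63*n^2 - 63*n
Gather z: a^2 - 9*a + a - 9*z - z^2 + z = a^2 - 8*a - z^2 - 8*z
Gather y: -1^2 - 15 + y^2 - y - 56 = y^2 - y - 72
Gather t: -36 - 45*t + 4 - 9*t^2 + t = -9*t^2 - 44*t - 32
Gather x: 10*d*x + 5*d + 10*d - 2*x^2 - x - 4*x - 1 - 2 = 15*d - 2*x^2 + x*(10*d - 5) - 3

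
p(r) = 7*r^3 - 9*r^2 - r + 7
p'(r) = 21*r^2 - 18*r - 1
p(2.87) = 95.48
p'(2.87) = 120.31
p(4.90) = 609.55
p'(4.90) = 415.01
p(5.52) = 904.62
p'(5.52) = 539.52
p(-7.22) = -3089.50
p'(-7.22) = 1223.66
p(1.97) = 23.62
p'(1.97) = 45.04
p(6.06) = 1228.24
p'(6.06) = 661.12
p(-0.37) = 5.78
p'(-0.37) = 8.53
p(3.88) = 276.51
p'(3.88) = 245.30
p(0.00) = 7.00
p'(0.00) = -1.00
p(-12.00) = -13373.00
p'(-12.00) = 3239.00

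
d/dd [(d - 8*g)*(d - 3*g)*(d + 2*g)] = 3*d^2 - 18*d*g + 2*g^2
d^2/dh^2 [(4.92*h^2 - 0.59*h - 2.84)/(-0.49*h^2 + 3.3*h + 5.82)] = (-15.627962*h^3 - 80.093832*h^2 - 17.4583079999999*h - 277.914072)/(0.117649*h^6 - 2.37699*h^5 + 11.816154*h^4 + 20.52864*h^3 - 140.346972*h^2 - 335.33676*h - 197.137368)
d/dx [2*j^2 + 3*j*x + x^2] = 3*j + 2*x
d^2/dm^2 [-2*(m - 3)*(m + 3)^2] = -12*m - 12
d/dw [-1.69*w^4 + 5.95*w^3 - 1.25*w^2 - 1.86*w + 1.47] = -6.76*w^3 + 17.85*w^2 - 2.5*w - 1.86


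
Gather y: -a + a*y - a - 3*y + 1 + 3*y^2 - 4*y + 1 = -2*a + 3*y^2 + y*(a - 7) + 2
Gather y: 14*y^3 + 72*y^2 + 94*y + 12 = 14*y^3 + 72*y^2 + 94*y + 12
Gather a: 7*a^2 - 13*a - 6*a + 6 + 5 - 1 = 7*a^2 - 19*a + 10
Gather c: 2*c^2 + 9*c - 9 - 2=2*c^2 + 9*c - 11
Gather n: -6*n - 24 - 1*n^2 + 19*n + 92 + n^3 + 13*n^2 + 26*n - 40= n^3 + 12*n^2 + 39*n + 28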